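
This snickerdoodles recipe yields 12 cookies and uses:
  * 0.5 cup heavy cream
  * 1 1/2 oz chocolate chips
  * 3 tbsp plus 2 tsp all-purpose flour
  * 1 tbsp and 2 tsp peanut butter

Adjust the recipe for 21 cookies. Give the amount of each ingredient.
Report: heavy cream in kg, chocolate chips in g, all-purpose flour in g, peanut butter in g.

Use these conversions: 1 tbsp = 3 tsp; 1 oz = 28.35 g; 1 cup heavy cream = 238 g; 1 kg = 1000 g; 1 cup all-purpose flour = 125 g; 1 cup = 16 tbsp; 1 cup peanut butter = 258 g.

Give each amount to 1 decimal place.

Scaling factor: 21/12 = 7/4 = 1.75.
heavy cream: 0.5 cup × 7/4 × 238 g/cup ÷ 1000 g/kg ≈ 0.2 kg
chocolate chips: 1.5 oz × 7/4 × 28.35 g/oz ≈ 74.4 g
all-purpose flour: (3 tbsp + 2 tsp = 11/3 tbsp) × 7/4 ÷ 16 tbsp/cup × 125 g/cup ≈ 50.1 g
peanut butter: (1 tbsp + 2 tsp = 5/3 tbsp) × 7/4 ÷ 16 tbsp/cup × 258 g/cup ≈ 47.0 g

heavy cream: 0.2 kg; chocolate chips: 74.4 g; all-purpose flour: 50.1 g; peanut butter: 47.0 g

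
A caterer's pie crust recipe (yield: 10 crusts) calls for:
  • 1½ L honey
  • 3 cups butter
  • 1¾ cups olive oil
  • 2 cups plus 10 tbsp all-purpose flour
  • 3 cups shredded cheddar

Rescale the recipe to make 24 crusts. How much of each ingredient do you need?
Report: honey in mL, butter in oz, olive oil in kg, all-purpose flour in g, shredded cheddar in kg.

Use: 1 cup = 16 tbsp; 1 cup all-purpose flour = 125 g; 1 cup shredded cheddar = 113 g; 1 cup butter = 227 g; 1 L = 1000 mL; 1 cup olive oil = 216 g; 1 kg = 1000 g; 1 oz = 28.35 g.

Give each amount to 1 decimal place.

honey: 3600.0 mL; butter: 57.7 oz; olive oil: 0.9 kg; all-purpose flour: 787.5 g; shredded cheddar: 0.8 kg

Scaling factor: 24/10 = 12/5 = 2.4.
honey: 1.5 L × 12/5 × 1000 mL/L = 3600.0 mL
butter: 3 cup × 12/5 × 227 g/cup ÷ 28.35 g/oz ≈ 57.7 oz
olive oil: 1.75 cup × 12/5 × 216 g/cup ÷ 1000 g/kg ≈ 0.9 kg
all-purpose flour: (2 cup + 10 tbsp = 2.625 cup) × 12/5 × 125 g/cup = 787.5 g
shredded cheddar: 3 cup × 12/5 × 113 g/cup ÷ 1000 g/kg ≈ 0.8 kg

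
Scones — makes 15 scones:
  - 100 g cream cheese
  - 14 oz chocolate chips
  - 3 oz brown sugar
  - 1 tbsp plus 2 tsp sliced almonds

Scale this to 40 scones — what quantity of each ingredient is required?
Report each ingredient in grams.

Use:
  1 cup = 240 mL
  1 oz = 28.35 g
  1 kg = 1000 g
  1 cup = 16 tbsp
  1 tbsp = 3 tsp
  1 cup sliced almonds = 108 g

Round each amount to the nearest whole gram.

Scaling factor: 40/15 = 8/3.
cream cheese: 100 g × 8/3 ≈ 267 g
chocolate chips: 14 oz × 8/3 × 28.35 g/oz ≈ 1058 g
brown sugar: 3 oz × 8/3 × 28.35 g/oz ≈ 227 g
sliced almonds: (1 tbsp + 2 tsp = 5/3 tbsp) × 8/3 ÷ 16 tbsp/cup × 108 g/cup = 30 g

cream cheese: 267 g; chocolate chips: 1058 g; brown sugar: 227 g; sliced almonds: 30 g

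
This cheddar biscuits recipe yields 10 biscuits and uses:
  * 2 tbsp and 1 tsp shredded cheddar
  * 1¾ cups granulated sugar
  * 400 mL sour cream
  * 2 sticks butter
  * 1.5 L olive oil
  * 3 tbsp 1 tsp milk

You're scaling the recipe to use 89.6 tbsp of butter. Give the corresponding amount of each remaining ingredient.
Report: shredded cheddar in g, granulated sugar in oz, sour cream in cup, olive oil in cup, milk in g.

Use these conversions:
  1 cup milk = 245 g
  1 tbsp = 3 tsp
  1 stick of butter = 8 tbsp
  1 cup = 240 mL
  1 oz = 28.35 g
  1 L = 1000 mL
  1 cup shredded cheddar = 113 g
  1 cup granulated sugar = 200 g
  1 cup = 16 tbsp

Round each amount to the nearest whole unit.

shredded cheddar: 92 g; granulated sugar: 69 oz; sour cream: 9 cup; olive oil: 35 cup; milk: 286 g

The original recipe has 16 tbsp of butter, so the scaling factor is 89.6 ÷ 16 = 28/5 = 5.6.
shredded cheddar: (2 tbsp + 1 tsp = 7/3 tbsp) × 28/5 ÷ 16 tbsp/cup × 113 g/cup ≈ 92 g
granulated sugar: 1.75 cup × 28/5 × 200 g/cup ÷ 28.35 g/oz ≈ 69 oz
sour cream: 400 mL × 28/5 ÷ 240 mL/cup ≈ 9 cup
olive oil: 1.5 L × 28/5 × 1000 mL/L ÷ 240 mL/cup = 35 cup
milk: (3 tbsp + 1 tsp = 10/3 tbsp) × 28/5 ÷ 16 tbsp/cup × 245 g/cup ≈ 286 g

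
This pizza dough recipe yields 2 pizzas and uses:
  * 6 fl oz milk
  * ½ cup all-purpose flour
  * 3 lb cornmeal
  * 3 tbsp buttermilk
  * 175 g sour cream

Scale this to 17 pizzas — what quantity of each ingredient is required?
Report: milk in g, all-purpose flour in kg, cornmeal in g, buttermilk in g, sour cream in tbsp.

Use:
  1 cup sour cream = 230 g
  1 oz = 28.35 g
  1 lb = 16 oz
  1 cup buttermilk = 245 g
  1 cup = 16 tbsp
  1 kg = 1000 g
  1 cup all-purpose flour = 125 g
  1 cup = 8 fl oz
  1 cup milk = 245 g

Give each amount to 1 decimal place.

Scaling factor: 17/2 = 8.5.
milk: 6 fl oz × 17/2 ÷ 8 fl oz/cup × 245 g/cup ≈ 1561.9 g
all-purpose flour: 0.5 cup × 17/2 × 125 g/cup ÷ 1000 g/kg ≈ 0.5 kg
cornmeal: 3 lb × 17/2 × 16 oz/lb × 28.35 g/oz = 11566.8 g
buttermilk: 3 tbsp × 17/2 ÷ 16 tbsp/cup × 245 g/cup ≈ 390.5 g
sour cream: 175 g × 17/2 ÷ 230 g/cup × 16 tbsp/cup ≈ 103.5 tbsp

milk: 1561.9 g; all-purpose flour: 0.5 kg; cornmeal: 11566.8 g; buttermilk: 390.5 g; sour cream: 103.5 tbsp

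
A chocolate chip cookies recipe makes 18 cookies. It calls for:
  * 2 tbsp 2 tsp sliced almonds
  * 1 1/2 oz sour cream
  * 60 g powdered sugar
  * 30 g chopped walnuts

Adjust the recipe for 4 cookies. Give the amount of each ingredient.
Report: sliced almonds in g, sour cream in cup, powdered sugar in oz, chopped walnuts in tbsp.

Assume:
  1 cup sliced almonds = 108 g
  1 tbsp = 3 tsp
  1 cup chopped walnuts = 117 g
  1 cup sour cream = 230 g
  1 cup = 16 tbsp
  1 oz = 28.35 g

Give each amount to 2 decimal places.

sliced almonds: 4.00 g; sour cream: 0.04 cup; powdered sugar: 0.47 oz; chopped walnuts: 0.91 tbsp

Scaling factor: 4/18 = 2/9.
sliced almonds: (2 tbsp + 2 tsp = 8/3 tbsp) × 2/9 ÷ 16 tbsp/cup × 108 g/cup = 4.00 g
sour cream: 1.5 oz × 2/9 × 28.35 g/oz ÷ 230 g/cup ≈ 0.04 cup
powdered sugar: 60 g × 2/9 ÷ 28.35 g/oz ≈ 0.47 oz
chopped walnuts: 30 g × 2/9 ÷ 117 g/cup × 16 tbsp/cup ≈ 0.91 tbsp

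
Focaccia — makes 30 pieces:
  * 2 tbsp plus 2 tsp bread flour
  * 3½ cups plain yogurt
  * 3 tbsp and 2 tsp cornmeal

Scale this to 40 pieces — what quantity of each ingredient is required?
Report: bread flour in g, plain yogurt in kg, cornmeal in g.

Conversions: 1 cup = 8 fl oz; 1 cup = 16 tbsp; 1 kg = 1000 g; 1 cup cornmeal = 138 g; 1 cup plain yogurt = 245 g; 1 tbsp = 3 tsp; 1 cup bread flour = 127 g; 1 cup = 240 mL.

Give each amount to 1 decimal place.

Scaling factor: 40/30 = 4/3.
bread flour: (2 tbsp + 2 tsp = 8/3 tbsp) × 4/3 ÷ 16 tbsp/cup × 127 g/cup ≈ 28.2 g
plain yogurt: 3.5 cup × 4/3 × 245 g/cup ÷ 1000 g/kg ≈ 1.1 kg
cornmeal: (3 tbsp + 2 tsp = 11/3 tbsp) × 4/3 ÷ 16 tbsp/cup × 138 g/cup ≈ 42.2 g

bread flour: 28.2 g; plain yogurt: 1.1 kg; cornmeal: 42.2 g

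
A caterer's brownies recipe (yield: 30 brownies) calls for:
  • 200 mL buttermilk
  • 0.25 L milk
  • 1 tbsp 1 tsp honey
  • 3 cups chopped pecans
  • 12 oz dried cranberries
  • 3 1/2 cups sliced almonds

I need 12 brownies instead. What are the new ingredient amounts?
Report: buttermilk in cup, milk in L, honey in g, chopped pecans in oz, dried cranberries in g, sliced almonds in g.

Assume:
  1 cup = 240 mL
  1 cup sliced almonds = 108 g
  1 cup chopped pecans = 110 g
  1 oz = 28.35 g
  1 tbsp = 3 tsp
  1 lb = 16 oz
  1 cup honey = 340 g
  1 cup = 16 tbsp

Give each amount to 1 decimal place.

Scaling factor: 12/30 = 2/5 = 0.4.
buttermilk: 200 mL × 2/5 ÷ 240 mL/cup ≈ 0.3 cup
milk: 0.25 L × 2/5 = 0.1 L
honey: (1 tbsp + 1 tsp = 4/3 tbsp) × 2/5 ÷ 16 tbsp/cup × 340 g/cup ≈ 11.3 g
chopped pecans: 3 cup × 2/5 × 110 g/cup ÷ 28.35 g/oz ≈ 4.7 oz
dried cranberries: 12 oz × 2/5 × 28.35 g/oz ≈ 136.1 g
sliced almonds: 3.5 cup × 2/5 × 108 g/cup = 151.2 g

buttermilk: 0.3 cup; milk: 0.1 L; honey: 11.3 g; chopped pecans: 4.7 oz; dried cranberries: 136.1 g; sliced almonds: 151.2 g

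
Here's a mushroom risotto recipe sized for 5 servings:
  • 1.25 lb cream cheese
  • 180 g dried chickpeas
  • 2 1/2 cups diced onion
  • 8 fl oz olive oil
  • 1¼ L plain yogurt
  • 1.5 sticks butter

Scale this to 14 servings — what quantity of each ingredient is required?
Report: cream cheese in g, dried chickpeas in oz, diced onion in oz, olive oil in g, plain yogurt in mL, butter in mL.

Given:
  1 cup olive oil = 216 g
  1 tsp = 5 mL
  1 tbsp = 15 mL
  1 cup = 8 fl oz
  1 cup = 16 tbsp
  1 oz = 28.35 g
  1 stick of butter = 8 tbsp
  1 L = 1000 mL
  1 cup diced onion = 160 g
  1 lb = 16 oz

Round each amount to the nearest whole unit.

cream cheese: 1588 g; dried chickpeas: 18 oz; diced onion: 40 oz; olive oil: 605 g; plain yogurt: 3500 mL; butter: 504 mL

Scaling factor: 14/5 = 2.8.
cream cheese: 1.25 lb × 14/5 × 16 oz/lb × 28.35 g/oz ≈ 1588 g
dried chickpeas: 180 g × 14/5 ÷ 28.35 g/oz ≈ 18 oz
diced onion: 2.5 cup × 14/5 × 160 g/cup ÷ 28.35 g/oz ≈ 40 oz
olive oil: 8 fl oz × 14/5 ÷ 8 fl oz/cup × 216 g/cup ≈ 605 g
plain yogurt: 1.25 L × 14/5 × 1000 mL/L = 3500 mL
butter: 1.5 stick × 14/5 × 8 tbsp/stick × 15 mL/tbsp = 504 mL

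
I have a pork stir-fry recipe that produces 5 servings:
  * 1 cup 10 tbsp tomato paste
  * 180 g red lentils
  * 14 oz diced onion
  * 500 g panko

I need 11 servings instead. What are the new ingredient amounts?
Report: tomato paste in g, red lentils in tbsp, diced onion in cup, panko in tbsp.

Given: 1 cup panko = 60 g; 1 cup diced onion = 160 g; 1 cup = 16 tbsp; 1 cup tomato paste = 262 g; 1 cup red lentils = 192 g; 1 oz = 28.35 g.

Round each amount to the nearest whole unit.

Scaling factor: 11/5 = 2.2.
tomato paste: (1 cup + 10 tbsp = 1.625 cup) × 11/5 × 262 g/cup ≈ 937 g
red lentils: 180 g × 11/5 ÷ 192 g/cup × 16 tbsp/cup = 33 tbsp
diced onion: 14 oz × 11/5 × 28.35 g/oz ÷ 160 g/cup ≈ 5 cup
panko: 500 g × 11/5 ÷ 60 g/cup × 16 tbsp/cup ≈ 293 tbsp

tomato paste: 937 g; red lentils: 33 tbsp; diced onion: 5 cup; panko: 293 tbsp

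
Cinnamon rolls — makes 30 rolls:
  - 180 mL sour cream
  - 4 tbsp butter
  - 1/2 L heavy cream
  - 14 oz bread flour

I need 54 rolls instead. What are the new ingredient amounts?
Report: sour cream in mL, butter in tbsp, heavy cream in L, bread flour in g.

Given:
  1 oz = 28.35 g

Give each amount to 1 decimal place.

sour cream: 324.0 mL; butter: 7.2 tbsp; heavy cream: 0.9 L; bread flour: 714.4 g

Scaling factor: 54/30 = 9/5 = 1.8.
sour cream: 180 mL × 9/5 = 324.0 mL
butter: 4 tbsp × 9/5 = 7.2 tbsp
heavy cream: 0.5 L × 9/5 = 0.9 L
bread flour: 14 oz × 9/5 × 28.35 g/oz ≈ 714.4 g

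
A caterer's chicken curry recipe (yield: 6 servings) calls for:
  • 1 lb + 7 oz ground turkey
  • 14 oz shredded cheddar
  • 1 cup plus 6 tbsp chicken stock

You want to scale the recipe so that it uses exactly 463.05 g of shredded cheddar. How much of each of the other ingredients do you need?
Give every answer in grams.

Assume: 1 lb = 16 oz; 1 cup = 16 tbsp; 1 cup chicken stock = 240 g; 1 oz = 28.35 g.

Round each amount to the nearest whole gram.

ground turkey: 761 g; chicken stock: 385 g

The original recipe has 396.9 g of shredded cheddar, so the scaling factor is 463.05 ÷ 396.9 = 7/6.
ground turkey: (1 lb + 7 oz = 1.4375 lb) × 7/6 × 16 oz/lb × 28.35 g/oz ≈ 761 g
chicken stock: (1 cup + 6 tbsp = 1.375 cup) × 7/6 × 240 g/cup = 385 g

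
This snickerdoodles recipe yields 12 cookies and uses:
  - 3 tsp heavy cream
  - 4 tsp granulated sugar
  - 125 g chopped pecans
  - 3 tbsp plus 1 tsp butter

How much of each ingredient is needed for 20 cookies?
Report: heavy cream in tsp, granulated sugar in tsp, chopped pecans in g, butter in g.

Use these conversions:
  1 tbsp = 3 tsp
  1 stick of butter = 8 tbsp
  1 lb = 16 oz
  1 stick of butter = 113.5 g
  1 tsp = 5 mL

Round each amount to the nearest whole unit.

Scaling factor: 20/12 = 5/3.
heavy cream: 3 tsp × 5/3 = 5 tsp
granulated sugar: 4 tsp × 5/3 ≈ 7 tsp
chopped pecans: 125 g × 5/3 ≈ 208 g
butter: (3 tbsp + 1 tsp = 10/3 tbsp) × 5/3 ÷ 8 tbsp/stick × 113.5 g/stick ≈ 79 g

heavy cream: 5 tsp; granulated sugar: 7 tsp; chopped pecans: 208 g; butter: 79 g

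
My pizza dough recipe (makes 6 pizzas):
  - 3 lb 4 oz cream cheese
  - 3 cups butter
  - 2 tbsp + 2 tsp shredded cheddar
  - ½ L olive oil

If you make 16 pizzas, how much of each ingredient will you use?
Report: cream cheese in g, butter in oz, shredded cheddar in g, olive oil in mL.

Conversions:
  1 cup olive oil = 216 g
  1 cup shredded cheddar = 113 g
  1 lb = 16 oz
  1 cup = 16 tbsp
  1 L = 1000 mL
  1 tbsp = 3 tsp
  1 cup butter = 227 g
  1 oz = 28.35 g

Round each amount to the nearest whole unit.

cream cheese: 3931 g; butter: 64 oz; shredded cheddar: 50 g; olive oil: 1333 mL

Scaling factor: 16/6 = 8/3.
cream cheese: (3 lb + 4 oz = 3.25 lb) × 8/3 × 16 oz/lb × 28.35 g/oz ≈ 3931 g
butter: 3 cup × 8/3 × 227 g/cup ÷ 28.35 g/oz ≈ 64 oz
shredded cheddar: (2 tbsp + 2 tsp = 8/3 tbsp) × 8/3 ÷ 16 tbsp/cup × 113 g/cup ≈ 50 g
olive oil: 0.5 L × 8/3 × 1000 mL/L ≈ 1333 mL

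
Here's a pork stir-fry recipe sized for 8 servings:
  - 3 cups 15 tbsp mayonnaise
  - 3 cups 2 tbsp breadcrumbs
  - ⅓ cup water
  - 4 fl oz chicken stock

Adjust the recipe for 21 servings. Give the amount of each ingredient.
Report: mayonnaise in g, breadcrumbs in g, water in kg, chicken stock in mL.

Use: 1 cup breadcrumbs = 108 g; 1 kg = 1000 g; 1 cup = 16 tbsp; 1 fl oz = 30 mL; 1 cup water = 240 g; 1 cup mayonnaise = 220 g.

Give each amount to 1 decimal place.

mayonnaise: 2273.9 g; breadcrumbs: 885.9 g; water: 0.2 kg; chicken stock: 315.0 mL

Scaling factor: 21/8 = 2.625.
mayonnaise: (3 cup + 15 tbsp = 3.9375 cup) × 21/8 × 220 g/cup ≈ 2273.9 g
breadcrumbs: (3 cup + 2 tbsp = 3.125 cup) × 21/8 × 108 g/cup ≈ 885.9 g
water: 1/3 cup × 21/8 × 240 g/cup ÷ 1000 g/kg ≈ 0.2 kg
chicken stock: 4 fl oz × 21/8 × 30 mL/fl oz = 315.0 mL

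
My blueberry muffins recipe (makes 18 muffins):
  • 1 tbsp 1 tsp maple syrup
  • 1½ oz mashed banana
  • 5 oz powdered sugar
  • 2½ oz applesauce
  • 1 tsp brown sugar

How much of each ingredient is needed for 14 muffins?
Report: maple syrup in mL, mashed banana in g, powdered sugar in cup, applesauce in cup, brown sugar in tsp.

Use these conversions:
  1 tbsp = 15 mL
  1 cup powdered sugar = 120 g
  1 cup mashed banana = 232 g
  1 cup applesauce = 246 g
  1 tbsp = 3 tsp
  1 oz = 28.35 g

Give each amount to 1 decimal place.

maple syrup: 15.6 mL; mashed banana: 33.1 g; powdered sugar: 0.9 cup; applesauce: 0.2 cup; brown sugar: 0.8 tsp

Scaling factor: 14/18 = 7/9.
maple syrup: (1 tbsp + 1 tsp = 4/3 tbsp) × 7/9 × 15 mL/tbsp ≈ 15.6 mL
mashed banana: 1.5 oz × 7/9 × 28.35 g/oz ≈ 33.1 g
powdered sugar: 5 oz × 7/9 × 28.35 g/oz ÷ 120 g/cup ≈ 0.9 cup
applesauce: 2.5 oz × 7/9 × 28.35 g/oz ÷ 246 g/cup ≈ 0.2 cup
brown sugar: 1 tsp × 7/9 ≈ 0.8 tsp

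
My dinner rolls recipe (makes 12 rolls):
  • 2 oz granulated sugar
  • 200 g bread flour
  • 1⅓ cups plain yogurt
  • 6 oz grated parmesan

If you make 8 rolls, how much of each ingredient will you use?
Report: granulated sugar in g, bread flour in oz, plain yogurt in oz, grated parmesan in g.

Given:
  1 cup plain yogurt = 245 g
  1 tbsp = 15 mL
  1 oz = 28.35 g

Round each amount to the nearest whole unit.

granulated sugar: 38 g; bread flour: 5 oz; plain yogurt: 8 oz; grated parmesan: 113 g

Scaling factor: 8/12 = 2/3.
granulated sugar: 2 oz × 2/3 × 28.35 g/oz ≈ 38 g
bread flour: 200 g × 2/3 ÷ 28.35 g/oz ≈ 5 oz
plain yogurt: 4/3 cup × 2/3 × 245 g/cup ÷ 28.35 g/oz ≈ 8 oz
grated parmesan: 6 oz × 2/3 × 28.35 g/oz ≈ 113 g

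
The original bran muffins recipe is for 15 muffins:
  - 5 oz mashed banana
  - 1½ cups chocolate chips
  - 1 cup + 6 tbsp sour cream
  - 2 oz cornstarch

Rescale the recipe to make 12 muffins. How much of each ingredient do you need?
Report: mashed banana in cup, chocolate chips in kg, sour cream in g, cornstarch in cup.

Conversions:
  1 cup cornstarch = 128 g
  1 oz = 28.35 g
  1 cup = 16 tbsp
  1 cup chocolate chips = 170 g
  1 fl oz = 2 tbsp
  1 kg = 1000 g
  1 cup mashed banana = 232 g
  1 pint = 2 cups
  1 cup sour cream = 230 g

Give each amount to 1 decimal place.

mashed banana: 0.5 cup; chocolate chips: 0.2 kg; sour cream: 253.0 g; cornstarch: 0.4 cup

Scaling factor: 12/15 = 4/5 = 0.8.
mashed banana: 5 oz × 4/5 × 28.35 g/oz ÷ 232 g/cup ≈ 0.5 cup
chocolate chips: 1.5 cup × 4/5 × 170 g/cup ÷ 1000 g/kg ≈ 0.2 kg
sour cream: (1 cup + 6 tbsp = 1.375 cup) × 4/5 × 230 g/cup = 253.0 g
cornstarch: 2 oz × 4/5 × 28.35 g/oz ÷ 128 g/cup ≈ 0.4 cup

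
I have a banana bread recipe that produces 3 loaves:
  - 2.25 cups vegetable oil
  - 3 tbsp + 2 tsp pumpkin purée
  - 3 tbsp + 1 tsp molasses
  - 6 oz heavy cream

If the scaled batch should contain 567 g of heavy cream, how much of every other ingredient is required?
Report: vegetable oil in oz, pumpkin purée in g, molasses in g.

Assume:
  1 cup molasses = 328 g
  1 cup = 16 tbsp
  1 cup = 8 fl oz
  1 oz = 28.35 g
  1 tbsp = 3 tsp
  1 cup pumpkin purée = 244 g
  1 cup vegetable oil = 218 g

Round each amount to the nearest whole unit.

vegetable oil: 58 oz; pumpkin purée: 186 g; molasses: 228 g

The original recipe has 170.1 g of heavy cream, so the scaling factor is 567 ÷ 170.1 = 10/3.
vegetable oil: 2.25 cup × 10/3 × 218 g/cup ÷ 28.35 g/oz ≈ 58 oz
pumpkin purée: (3 tbsp + 2 tsp = 11/3 tbsp) × 10/3 ÷ 16 tbsp/cup × 244 g/cup ≈ 186 g
molasses: (3 tbsp + 1 tsp = 10/3 tbsp) × 10/3 ÷ 16 tbsp/cup × 328 g/cup ≈ 228 g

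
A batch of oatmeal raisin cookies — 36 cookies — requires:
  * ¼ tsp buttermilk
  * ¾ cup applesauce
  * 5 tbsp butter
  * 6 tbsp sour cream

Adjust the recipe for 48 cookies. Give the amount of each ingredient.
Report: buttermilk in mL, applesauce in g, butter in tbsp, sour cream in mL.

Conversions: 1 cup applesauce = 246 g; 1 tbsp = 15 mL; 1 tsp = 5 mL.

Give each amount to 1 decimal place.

Scaling factor: 48/36 = 4/3.
buttermilk: 0.25 tsp × 4/3 × 5 mL/tsp ≈ 1.7 mL
applesauce: 0.75 cup × 4/3 × 246 g/cup = 246.0 g
butter: 5 tbsp × 4/3 ≈ 6.7 tbsp
sour cream: 6 tbsp × 4/3 × 15 mL/tbsp = 120.0 mL

buttermilk: 1.7 mL; applesauce: 246.0 g; butter: 6.7 tbsp; sour cream: 120.0 mL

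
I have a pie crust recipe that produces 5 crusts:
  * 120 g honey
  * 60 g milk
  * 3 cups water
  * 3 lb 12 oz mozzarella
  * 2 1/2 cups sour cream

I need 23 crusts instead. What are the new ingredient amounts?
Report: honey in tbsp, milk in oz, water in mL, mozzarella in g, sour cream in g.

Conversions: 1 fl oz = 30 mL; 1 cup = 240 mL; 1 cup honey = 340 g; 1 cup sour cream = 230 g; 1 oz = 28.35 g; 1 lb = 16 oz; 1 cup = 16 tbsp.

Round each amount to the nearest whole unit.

honey: 26 tbsp; milk: 10 oz; water: 3312 mL; mozzarella: 7825 g; sour cream: 2645 g

Scaling factor: 23/5 = 4.6.
honey: 120 g × 23/5 ÷ 340 g/cup × 16 tbsp/cup ≈ 26 tbsp
milk: 60 g × 23/5 ÷ 28.35 g/oz ≈ 10 oz
water: 3 cup × 23/5 × 240 mL/cup = 3312 mL
mozzarella: (3 lb + 12 oz = 3.75 lb) × 23/5 × 16 oz/lb × 28.35 g/oz ≈ 7825 g
sour cream: 2.5 cup × 23/5 × 230 g/cup = 2645 g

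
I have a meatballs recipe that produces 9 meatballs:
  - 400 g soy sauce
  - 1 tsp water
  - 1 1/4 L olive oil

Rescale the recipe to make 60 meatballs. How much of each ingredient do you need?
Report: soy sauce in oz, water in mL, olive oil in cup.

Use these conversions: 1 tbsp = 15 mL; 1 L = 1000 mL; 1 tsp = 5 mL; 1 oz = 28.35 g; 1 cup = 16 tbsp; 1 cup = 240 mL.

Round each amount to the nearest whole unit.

Scaling factor: 60/9 = 20/3.
soy sauce: 400 g × 20/3 ÷ 28.35 g/oz ≈ 94 oz
water: 1 tsp × 20/3 × 5 mL/tsp ≈ 33 mL
olive oil: 1.25 L × 20/3 × 1000 mL/L ÷ 240 mL/cup ≈ 35 cup

soy sauce: 94 oz; water: 33 mL; olive oil: 35 cup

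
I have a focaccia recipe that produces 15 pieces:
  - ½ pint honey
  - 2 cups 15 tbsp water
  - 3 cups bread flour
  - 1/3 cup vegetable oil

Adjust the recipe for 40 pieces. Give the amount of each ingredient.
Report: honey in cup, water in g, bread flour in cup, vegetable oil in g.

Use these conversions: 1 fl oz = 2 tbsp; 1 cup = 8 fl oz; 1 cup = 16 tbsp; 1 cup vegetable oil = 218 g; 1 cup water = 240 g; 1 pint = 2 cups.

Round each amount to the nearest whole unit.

honey: 3 cup; water: 1880 g; bread flour: 8 cup; vegetable oil: 194 g

Scaling factor: 40/15 = 8/3.
honey: 0.5 pint × 8/3 × 2 cup/pint ≈ 3 cup
water: (2 cup + 15 tbsp = 2.9375 cup) × 8/3 × 240 g/cup = 1880 g
bread flour: 3 cup × 8/3 = 8 cup
vegetable oil: 1/3 cup × 8/3 × 218 g/cup ≈ 194 g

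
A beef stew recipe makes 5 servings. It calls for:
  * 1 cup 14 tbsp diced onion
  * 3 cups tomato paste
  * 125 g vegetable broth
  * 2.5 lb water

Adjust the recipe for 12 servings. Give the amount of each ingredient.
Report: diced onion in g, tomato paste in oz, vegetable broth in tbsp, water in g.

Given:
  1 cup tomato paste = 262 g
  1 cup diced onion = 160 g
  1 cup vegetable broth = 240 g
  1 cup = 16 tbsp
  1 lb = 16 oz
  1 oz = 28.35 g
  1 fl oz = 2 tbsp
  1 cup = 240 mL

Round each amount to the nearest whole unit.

Scaling factor: 12/5 = 2.4.
diced onion: (1 cup + 14 tbsp = 1.875 cup) × 12/5 × 160 g/cup = 720 g
tomato paste: 3 cup × 12/5 × 262 g/cup ÷ 28.35 g/oz ≈ 67 oz
vegetable broth: 125 g × 12/5 ÷ 240 g/cup × 16 tbsp/cup = 20 tbsp
water: 2.5 lb × 12/5 × 16 oz/lb × 28.35 g/oz ≈ 2722 g

diced onion: 720 g; tomato paste: 67 oz; vegetable broth: 20 tbsp; water: 2722 g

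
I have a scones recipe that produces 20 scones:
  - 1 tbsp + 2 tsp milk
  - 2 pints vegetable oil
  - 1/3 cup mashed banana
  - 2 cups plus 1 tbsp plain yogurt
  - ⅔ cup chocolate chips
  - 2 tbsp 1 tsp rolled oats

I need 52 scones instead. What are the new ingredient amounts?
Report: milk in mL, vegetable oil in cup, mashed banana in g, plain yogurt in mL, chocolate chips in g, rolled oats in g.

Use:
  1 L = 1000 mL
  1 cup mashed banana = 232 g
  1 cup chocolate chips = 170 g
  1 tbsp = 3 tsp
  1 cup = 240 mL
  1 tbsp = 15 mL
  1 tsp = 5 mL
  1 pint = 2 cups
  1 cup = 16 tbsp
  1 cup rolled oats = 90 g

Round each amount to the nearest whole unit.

Scaling factor: 52/20 = 13/5 = 2.6.
milk: (1 tbsp + 2 tsp = 5/3 tbsp) × 13/5 × 15 mL/tbsp = 65 mL
vegetable oil: 2 pint × 13/5 × 2 cup/pint ≈ 10 cup
mashed banana: 1/3 cup × 13/5 × 232 g/cup ≈ 201 g
plain yogurt: (2 cup + 1 tbsp = 2.0625 cup) × 13/5 × 240 mL/cup = 1287 mL
chocolate chips: 2/3 cup × 13/5 × 170 g/cup ≈ 295 g
rolled oats: (2 tbsp + 1 tsp = 7/3 tbsp) × 13/5 ÷ 16 tbsp/cup × 90 g/cup ≈ 34 g

milk: 65 mL; vegetable oil: 10 cup; mashed banana: 201 g; plain yogurt: 1287 mL; chocolate chips: 295 g; rolled oats: 34 g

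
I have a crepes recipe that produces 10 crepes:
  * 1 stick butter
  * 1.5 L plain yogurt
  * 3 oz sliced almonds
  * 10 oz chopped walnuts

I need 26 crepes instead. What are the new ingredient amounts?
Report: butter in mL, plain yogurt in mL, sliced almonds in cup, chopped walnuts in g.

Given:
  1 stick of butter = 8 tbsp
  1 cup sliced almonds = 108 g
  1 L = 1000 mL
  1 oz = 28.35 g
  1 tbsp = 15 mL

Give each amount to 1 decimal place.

butter: 312.0 mL; plain yogurt: 3900.0 mL; sliced almonds: 2.0 cup; chopped walnuts: 737.1 g

Scaling factor: 26/10 = 13/5 = 2.6.
butter: 1 stick × 13/5 × 8 tbsp/stick × 15 mL/tbsp = 312.0 mL
plain yogurt: 1.5 L × 13/5 × 1000 mL/L = 3900.0 mL
sliced almonds: 3 oz × 13/5 × 28.35 g/oz ÷ 108 g/cup ≈ 2.0 cup
chopped walnuts: 10 oz × 13/5 × 28.35 g/oz = 737.1 g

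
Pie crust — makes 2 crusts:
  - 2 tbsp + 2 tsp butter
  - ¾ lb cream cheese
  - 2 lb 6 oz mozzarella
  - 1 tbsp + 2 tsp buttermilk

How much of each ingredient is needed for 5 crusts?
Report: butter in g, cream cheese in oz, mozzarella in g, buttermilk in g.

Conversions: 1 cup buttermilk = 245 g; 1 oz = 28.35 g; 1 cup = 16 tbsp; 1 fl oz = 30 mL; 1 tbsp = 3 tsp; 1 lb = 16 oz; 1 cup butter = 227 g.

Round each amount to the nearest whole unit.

Scaling factor: 5/2 = 2.5.
butter: (2 tbsp + 2 tsp = 8/3 tbsp) × 5/2 ÷ 16 tbsp/cup × 227 g/cup ≈ 95 g
cream cheese: 0.75 lb × 5/2 × 16 oz/lb = 30 oz
mozzarella: (2 lb + 6 oz = 2.375 lb) × 5/2 × 16 oz/lb × 28.35 g/oz ≈ 2693 g
buttermilk: (1 tbsp + 2 tsp = 5/3 tbsp) × 5/2 ÷ 16 tbsp/cup × 245 g/cup ≈ 64 g

butter: 95 g; cream cheese: 30 oz; mozzarella: 2693 g; buttermilk: 64 g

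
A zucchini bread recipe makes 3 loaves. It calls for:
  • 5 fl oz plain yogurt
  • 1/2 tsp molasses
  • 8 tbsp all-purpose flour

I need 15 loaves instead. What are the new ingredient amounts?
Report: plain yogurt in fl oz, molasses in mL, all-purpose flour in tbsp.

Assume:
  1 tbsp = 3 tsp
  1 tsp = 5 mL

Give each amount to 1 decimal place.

Scaling factor: 15/3 = 5.
plain yogurt: 5 fl oz × 5 = 25.0 fl oz
molasses: 0.5 tsp × 5 × 5 mL/tsp = 12.5 mL
all-purpose flour: 8 tbsp × 5 = 40.0 tbsp

plain yogurt: 25.0 fl oz; molasses: 12.5 mL; all-purpose flour: 40.0 tbsp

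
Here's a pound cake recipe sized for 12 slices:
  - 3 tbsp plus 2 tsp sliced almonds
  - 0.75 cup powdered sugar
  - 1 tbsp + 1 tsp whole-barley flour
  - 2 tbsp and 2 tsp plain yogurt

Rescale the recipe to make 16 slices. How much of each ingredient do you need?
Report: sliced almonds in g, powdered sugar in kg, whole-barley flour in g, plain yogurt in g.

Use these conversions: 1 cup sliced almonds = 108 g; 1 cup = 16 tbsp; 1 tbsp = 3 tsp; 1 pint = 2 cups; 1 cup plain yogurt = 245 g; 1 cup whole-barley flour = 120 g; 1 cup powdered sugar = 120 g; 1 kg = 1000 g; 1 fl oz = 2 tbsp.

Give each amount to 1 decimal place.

sliced almonds: 33.0 g; powdered sugar: 0.1 kg; whole-barley flour: 13.3 g; plain yogurt: 54.4 g

Scaling factor: 16/12 = 4/3.
sliced almonds: (3 tbsp + 2 tsp = 11/3 tbsp) × 4/3 ÷ 16 tbsp/cup × 108 g/cup = 33.0 g
powdered sugar: 0.75 cup × 4/3 × 120 g/cup ÷ 1000 g/kg ≈ 0.1 kg
whole-barley flour: (1 tbsp + 1 tsp = 4/3 tbsp) × 4/3 ÷ 16 tbsp/cup × 120 g/cup ≈ 13.3 g
plain yogurt: (2 tbsp + 2 tsp = 8/3 tbsp) × 4/3 ÷ 16 tbsp/cup × 245 g/cup ≈ 54.4 g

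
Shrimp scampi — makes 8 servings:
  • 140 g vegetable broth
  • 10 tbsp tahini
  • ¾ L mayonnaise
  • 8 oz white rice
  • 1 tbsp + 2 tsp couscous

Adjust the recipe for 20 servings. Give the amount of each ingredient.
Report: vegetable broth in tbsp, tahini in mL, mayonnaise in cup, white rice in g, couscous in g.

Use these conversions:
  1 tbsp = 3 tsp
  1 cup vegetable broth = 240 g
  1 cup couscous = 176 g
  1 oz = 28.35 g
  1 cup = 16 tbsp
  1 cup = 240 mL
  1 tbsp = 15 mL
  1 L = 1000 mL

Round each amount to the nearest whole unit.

Scaling factor: 20/8 = 5/2 = 2.5.
vegetable broth: 140 g × 5/2 ÷ 240 g/cup × 16 tbsp/cup ≈ 23 tbsp
tahini: 10 tbsp × 5/2 × 15 mL/tbsp = 375 mL
mayonnaise: 0.75 L × 5/2 × 1000 mL/L ÷ 240 mL/cup ≈ 8 cup
white rice: 8 oz × 5/2 × 28.35 g/oz = 567 g
couscous: (1 tbsp + 2 tsp = 5/3 tbsp) × 5/2 ÷ 16 tbsp/cup × 176 g/cup ≈ 46 g

vegetable broth: 23 tbsp; tahini: 375 mL; mayonnaise: 8 cup; white rice: 567 g; couscous: 46 g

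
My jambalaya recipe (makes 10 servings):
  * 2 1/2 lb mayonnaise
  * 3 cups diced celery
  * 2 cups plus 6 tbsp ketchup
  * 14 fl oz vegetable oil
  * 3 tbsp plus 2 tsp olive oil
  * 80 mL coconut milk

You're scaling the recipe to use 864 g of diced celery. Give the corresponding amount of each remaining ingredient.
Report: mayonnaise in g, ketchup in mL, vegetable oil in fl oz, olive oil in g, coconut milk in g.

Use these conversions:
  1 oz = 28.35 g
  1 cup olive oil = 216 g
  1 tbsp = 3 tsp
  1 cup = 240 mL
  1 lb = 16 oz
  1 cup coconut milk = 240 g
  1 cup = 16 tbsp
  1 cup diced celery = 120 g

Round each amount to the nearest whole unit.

mayonnaise: 2722 g; ketchup: 1368 mL; vegetable oil: 34 fl oz; olive oil: 119 g; coconut milk: 192 g

The original recipe has 360 g of diced celery, so the scaling factor is 864 ÷ 360 = 12/5 = 2.4.
mayonnaise: 2.5 lb × 12/5 × 16 oz/lb × 28.35 g/oz ≈ 2722 g
ketchup: (2 cup + 6 tbsp = 2.375 cup) × 12/5 × 240 mL/cup = 1368 mL
vegetable oil: 14 fl oz × 12/5 ≈ 34 fl oz
olive oil: (3 tbsp + 2 tsp = 11/3 tbsp) × 12/5 ÷ 16 tbsp/cup × 216 g/cup ≈ 119 g
coconut milk: 80 mL × 12/5 ÷ 240 mL/cup × 240 g/cup = 192 g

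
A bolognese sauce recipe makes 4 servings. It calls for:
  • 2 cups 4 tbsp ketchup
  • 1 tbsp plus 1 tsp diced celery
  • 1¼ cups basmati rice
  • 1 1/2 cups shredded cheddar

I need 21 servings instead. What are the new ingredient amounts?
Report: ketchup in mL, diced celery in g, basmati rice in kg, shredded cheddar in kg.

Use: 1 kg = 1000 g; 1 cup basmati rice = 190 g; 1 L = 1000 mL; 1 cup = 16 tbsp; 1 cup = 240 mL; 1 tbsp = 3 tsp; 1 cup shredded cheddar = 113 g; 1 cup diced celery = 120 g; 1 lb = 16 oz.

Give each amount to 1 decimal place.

ketchup: 2835.0 mL; diced celery: 52.5 g; basmati rice: 1.2 kg; shredded cheddar: 0.9 kg

Scaling factor: 21/4 = 5.25.
ketchup: (2 cup + 4 tbsp = 2.25 cup) × 21/4 × 240 mL/cup = 2835.0 mL
diced celery: (1 tbsp + 1 tsp = 4/3 tbsp) × 21/4 ÷ 16 tbsp/cup × 120 g/cup = 52.5 g
basmati rice: 1.25 cup × 21/4 × 190 g/cup ÷ 1000 g/kg ≈ 1.2 kg
shredded cheddar: 1.5 cup × 21/4 × 113 g/cup ÷ 1000 g/kg ≈ 0.9 kg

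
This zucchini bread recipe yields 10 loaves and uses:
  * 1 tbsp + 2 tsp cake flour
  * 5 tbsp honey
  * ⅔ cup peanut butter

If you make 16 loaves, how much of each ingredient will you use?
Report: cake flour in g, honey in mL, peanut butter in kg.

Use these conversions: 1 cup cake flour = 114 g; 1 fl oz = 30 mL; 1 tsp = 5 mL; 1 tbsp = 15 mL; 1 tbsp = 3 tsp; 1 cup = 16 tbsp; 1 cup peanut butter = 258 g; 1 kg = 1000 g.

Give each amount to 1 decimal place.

cake flour: 19.0 g; honey: 120.0 mL; peanut butter: 0.3 kg

Scaling factor: 16/10 = 8/5 = 1.6.
cake flour: (1 tbsp + 2 tsp = 5/3 tbsp) × 8/5 ÷ 16 tbsp/cup × 114 g/cup = 19.0 g
honey: 5 tbsp × 8/5 × 15 mL/tbsp = 120.0 mL
peanut butter: 2/3 cup × 8/5 × 258 g/cup ÷ 1000 g/kg ≈ 0.3 kg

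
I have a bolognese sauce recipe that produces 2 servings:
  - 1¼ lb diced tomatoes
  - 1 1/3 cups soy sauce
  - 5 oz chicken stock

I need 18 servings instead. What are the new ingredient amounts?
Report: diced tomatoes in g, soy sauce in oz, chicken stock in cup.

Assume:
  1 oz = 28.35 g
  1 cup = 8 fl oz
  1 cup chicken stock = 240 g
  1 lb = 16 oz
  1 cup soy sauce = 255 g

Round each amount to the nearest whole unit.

Scaling factor: 18/2 = 9.
diced tomatoes: 1.25 lb × 9 × 16 oz/lb × 28.35 g/oz = 5103 g
soy sauce: 4/3 cup × 9 × 255 g/cup ÷ 28.35 g/oz ≈ 108 oz
chicken stock: 5 oz × 9 × 28.35 g/oz ÷ 240 g/cup ≈ 5 cup

diced tomatoes: 5103 g; soy sauce: 108 oz; chicken stock: 5 cup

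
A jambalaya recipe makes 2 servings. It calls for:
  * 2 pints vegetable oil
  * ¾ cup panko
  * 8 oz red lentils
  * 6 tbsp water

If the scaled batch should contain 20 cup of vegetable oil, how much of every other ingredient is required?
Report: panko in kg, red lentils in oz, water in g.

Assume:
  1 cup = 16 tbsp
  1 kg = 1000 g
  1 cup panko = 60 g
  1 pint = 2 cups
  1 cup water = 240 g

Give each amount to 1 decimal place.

panko: 0.2 kg; red lentils: 40.0 oz; water: 450.0 g

The original recipe has 4 cup of vegetable oil, so the scaling factor is 20 ÷ 4 = 5.
panko: 0.75 cup × 5 × 60 g/cup ÷ 1000 g/kg ≈ 0.2 kg
red lentils: 8 oz × 5 = 40.0 oz
water: 6 tbsp × 5 ÷ 16 tbsp/cup × 240 g/cup = 450.0 g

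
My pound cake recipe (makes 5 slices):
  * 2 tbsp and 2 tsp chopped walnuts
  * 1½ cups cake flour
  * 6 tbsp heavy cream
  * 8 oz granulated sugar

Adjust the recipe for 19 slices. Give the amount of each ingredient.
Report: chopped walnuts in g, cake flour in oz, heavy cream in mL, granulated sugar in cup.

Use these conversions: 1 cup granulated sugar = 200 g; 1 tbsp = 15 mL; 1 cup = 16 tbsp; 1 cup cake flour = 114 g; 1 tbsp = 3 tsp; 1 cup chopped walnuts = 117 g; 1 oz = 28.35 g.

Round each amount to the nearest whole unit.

Scaling factor: 19/5 = 3.8.
chopped walnuts: (2 tbsp + 2 tsp = 8/3 tbsp) × 19/5 ÷ 16 tbsp/cup × 117 g/cup ≈ 74 g
cake flour: 1.5 cup × 19/5 × 114 g/cup ÷ 28.35 g/oz ≈ 23 oz
heavy cream: 6 tbsp × 19/5 × 15 mL/tbsp = 342 mL
granulated sugar: 8 oz × 19/5 × 28.35 g/oz ÷ 200 g/cup ≈ 4 cup

chopped walnuts: 74 g; cake flour: 23 oz; heavy cream: 342 mL; granulated sugar: 4 cup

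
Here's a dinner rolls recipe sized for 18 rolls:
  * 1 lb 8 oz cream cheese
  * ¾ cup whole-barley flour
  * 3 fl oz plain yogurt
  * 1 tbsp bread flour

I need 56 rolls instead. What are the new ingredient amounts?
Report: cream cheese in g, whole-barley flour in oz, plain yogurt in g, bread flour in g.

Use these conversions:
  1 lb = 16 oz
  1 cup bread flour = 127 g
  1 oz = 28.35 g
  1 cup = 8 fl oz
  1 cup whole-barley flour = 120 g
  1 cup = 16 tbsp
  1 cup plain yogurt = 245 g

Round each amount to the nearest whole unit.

Scaling factor: 56/18 = 28/9.
cream cheese: (1 lb + 8 oz = 1.5 lb) × 28/9 × 16 oz/lb × 28.35 g/oz ≈ 2117 g
whole-barley flour: 0.75 cup × 28/9 × 120 g/cup ÷ 28.35 g/oz ≈ 10 oz
plain yogurt: 3 fl oz × 28/9 ÷ 8 fl oz/cup × 245 g/cup ≈ 286 g
bread flour: 1 tbsp × 28/9 ÷ 16 tbsp/cup × 127 g/cup ≈ 25 g

cream cheese: 2117 g; whole-barley flour: 10 oz; plain yogurt: 286 g; bread flour: 25 g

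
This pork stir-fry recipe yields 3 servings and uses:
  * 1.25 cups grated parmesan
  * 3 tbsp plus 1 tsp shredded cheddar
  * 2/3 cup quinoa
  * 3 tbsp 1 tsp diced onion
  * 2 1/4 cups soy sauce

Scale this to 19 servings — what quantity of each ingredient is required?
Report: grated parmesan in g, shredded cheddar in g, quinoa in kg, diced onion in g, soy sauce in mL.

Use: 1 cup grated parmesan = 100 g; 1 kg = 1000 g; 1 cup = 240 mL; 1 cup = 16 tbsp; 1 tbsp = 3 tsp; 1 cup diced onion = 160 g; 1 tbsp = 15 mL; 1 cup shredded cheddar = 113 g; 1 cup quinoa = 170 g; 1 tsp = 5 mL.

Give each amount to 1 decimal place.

grated parmesan: 791.7 g; shredded cheddar: 149.1 g; quinoa: 0.7 kg; diced onion: 211.1 g; soy sauce: 3420.0 mL

Scaling factor: 19/3.
grated parmesan: 1.25 cup × 19/3 × 100 g/cup ≈ 791.7 g
shredded cheddar: (3 tbsp + 1 tsp = 10/3 tbsp) × 19/3 ÷ 16 tbsp/cup × 113 g/cup ≈ 149.1 g
quinoa: 2/3 cup × 19/3 × 170 g/cup ÷ 1000 g/kg ≈ 0.7 kg
diced onion: (3 tbsp + 1 tsp = 10/3 tbsp) × 19/3 ÷ 16 tbsp/cup × 160 g/cup ≈ 211.1 g
soy sauce: 2.25 cup × 19/3 × 240 mL/cup = 3420.0 mL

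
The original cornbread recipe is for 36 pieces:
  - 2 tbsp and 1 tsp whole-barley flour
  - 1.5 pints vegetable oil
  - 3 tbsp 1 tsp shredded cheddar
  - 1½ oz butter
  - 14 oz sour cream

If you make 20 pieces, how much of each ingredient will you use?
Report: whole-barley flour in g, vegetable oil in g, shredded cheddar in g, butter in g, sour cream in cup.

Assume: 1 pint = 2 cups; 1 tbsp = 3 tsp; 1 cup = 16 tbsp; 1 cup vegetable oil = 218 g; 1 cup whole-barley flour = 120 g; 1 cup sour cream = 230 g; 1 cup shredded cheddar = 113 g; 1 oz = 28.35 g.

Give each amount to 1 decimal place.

whole-barley flour: 9.7 g; vegetable oil: 363.3 g; shredded cheddar: 13.1 g; butter: 23.6 g; sour cream: 1.0 cup

Scaling factor: 20/36 = 5/9.
whole-barley flour: (2 tbsp + 1 tsp = 7/3 tbsp) × 5/9 ÷ 16 tbsp/cup × 120 g/cup ≈ 9.7 g
vegetable oil: 1.5 pint × 5/9 × 2 cup/pint × 218 g/cup ≈ 363.3 g
shredded cheddar: (3 tbsp + 1 tsp = 10/3 tbsp) × 5/9 ÷ 16 tbsp/cup × 113 g/cup ≈ 13.1 g
butter: 1.5 oz × 5/9 × 28.35 g/oz ≈ 23.6 g
sour cream: 14 oz × 5/9 × 28.35 g/oz ÷ 230 g/cup ≈ 1.0 cup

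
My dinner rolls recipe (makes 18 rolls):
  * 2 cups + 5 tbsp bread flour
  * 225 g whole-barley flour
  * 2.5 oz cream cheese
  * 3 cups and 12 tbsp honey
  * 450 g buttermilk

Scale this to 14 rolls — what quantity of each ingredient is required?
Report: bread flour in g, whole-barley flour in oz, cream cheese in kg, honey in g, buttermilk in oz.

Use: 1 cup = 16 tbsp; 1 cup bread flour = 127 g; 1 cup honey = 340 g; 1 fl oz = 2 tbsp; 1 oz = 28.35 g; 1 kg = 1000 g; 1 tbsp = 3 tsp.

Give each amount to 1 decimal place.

bread flour: 228.4 g; whole-barley flour: 6.2 oz; cream cheese: 0.1 kg; honey: 991.7 g; buttermilk: 12.3 oz

Scaling factor: 14/18 = 7/9.
bread flour: (2 cup + 5 tbsp = 2.3125 cup) × 7/9 × 127 g/cup ≈ 228.4 g
whole-barley flour: 225 g × 7/9 ÷ 28.35 g/oz ≈ 6.2 oz
cream cheese: 2.5 oz × 7/9 × 28.35 g/oz ÷ 1000 g/kg ≈ 0.1 kg
honey: (3 cup + 12 tbsp = 3.75 cup) × 7/9 × 340 g/cup ≈ 991.7 g
buttermilk: 450 g × 7/9 ÷ 28.35 g/oz ≈ 12.3 oz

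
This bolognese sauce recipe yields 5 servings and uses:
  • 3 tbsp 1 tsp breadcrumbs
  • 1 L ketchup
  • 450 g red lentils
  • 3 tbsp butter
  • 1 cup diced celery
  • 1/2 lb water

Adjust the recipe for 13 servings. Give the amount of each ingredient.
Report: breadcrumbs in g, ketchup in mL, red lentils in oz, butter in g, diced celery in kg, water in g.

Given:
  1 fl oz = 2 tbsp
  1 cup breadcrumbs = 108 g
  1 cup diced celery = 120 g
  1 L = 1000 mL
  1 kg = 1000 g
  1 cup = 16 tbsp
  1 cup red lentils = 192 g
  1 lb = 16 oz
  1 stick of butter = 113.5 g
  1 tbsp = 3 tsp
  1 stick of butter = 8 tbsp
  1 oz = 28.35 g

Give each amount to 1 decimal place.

breadcrumbs: 58.5 g; ketchup: 2600.0 mL; red lentils: 41.3 oz; butter: 110.7 g; diced celery: 0.3 kg; water: 589.7 g

Scaling factor: 13/5 = 2.6.
breadcrumbs: (3 tbsp + 1 tsp = 10/3 tbsp) × 13/5 ÷ 16 tbsp/cup × 108 g/cup = 58.5 g
ketchup: 1 L × 13/5 × 1000 mL/L = 2600.0 mL
red lentils: 450 g × 13/5 ÷ 28.35 g/oz ≈ 41.3 oz
butter: 3 tbsp × 13/5 ÷ 8 tbsp/stick × 113.5 g/stick ≈ 110.7 g
diced celery: 1 cup × 13/5 × 120 g/cup ÷ 1000 g/kg ≈ 0.3 kg
water: 0.5 lb × 13/5 × 16 oz/lb × 28.35 g/oz ≈ 589.7 g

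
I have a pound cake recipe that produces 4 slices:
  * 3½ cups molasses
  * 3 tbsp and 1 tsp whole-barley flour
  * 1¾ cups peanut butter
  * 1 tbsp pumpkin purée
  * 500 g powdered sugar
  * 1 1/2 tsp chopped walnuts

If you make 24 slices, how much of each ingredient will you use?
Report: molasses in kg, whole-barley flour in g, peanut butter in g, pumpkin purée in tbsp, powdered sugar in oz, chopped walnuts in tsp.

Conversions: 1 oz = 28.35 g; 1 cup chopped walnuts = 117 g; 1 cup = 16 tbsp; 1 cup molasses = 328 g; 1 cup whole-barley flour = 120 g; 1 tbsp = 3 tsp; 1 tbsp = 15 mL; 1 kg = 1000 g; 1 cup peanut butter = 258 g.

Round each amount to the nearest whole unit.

Scaling factor: 24/4 = 6.
molasses: 3.5 cup × 6 × 328 g/cup ÷ 1000 g/kg ≈ 7 kg
whole-barley flour: (3 tbsp + 1 tsp = 10/3 tbsp) × 6 ÷ 16 tbsp/cup × 120 g/cup = 150 g
peanut butter: 1.75 cup × 6 × 258 g/cup = 2709 g
pumpkin purée: 1 tbsp × 6 = 6 tbsp
powdered sugar: 500 g × 6 ÷ 28.35 g/oz ≈ 106 oz
chopped walnuts: 1.5 tsp × 6 = 9 tsp

molasses: 7 kg; whole-barley flour: 150 g; peanut butter: 2709 g; pumpkin purée: 6 tbsp; powdered sugar: 106 oz; chopped walnuts: 9 tsp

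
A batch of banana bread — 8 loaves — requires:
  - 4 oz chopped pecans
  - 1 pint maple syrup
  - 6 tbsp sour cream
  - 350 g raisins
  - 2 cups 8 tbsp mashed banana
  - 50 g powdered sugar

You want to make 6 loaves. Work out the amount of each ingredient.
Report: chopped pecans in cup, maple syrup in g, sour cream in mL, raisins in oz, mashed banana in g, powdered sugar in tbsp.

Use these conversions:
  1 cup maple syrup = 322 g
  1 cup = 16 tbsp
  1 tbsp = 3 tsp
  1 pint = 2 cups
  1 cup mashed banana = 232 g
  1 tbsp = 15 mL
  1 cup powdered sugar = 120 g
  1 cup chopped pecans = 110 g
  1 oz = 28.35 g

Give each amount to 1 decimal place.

chopped pecans: 0.8 cup; maple syrup: 483.0 g; sour cream: 67.5 mL; raisins: 9.3 oz; mashed banana: 435.0 g; powdered sugar: 5.0 tbsp

Scaling factor: 6/8 = 3/4 = 0.75.
chopped pecans: 4 oz × 3/4 × 28.35 g/oz ÷ 110 g/cup ≈ 0.8 cup
maple syrup: 1 pint × 3/4 × 2 cup/pint × 322 g/cup = 483.0 g
sour cream: 6 tbsp × 3/4 × 15 mL/tbsp = 67.5 mL
raisins: 350 g × 3/4 ÷ 28.35 g/oz ≈ 9.3 oz
mashed banana: (2 cup + 8 tbsp = 2.5 cup) × 3/4 × 232 g/cup = 435.0 g
powdered sugar: 50 g × 3/4 ÷ 120 g/cup × 16 tbsp/cup = 5.0 tbsp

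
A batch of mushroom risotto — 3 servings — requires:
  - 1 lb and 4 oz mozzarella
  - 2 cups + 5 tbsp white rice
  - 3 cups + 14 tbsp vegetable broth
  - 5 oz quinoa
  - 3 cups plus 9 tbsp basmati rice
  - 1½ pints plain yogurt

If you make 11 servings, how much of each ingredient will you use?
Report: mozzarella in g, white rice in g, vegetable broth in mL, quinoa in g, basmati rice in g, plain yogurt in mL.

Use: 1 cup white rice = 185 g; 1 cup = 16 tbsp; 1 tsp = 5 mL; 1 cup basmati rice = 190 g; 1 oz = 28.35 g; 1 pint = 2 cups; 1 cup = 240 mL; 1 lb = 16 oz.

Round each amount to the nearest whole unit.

mozzarella: 2079 g; white rice: 1569 g; vegetable broth: 3410 mL; quinoa: 520 g; basmati rice: 2482 g; plain yogurt: 2640 mL

Scaling factor: 11/3.
mozzarella: (1 lb + 4 oz = 1.25 lb) × 11/3 × 16 oz/lb × 28.35 g/oz = 2079 g
white rice: (2 cup + 5 tbsp = 2.3125 cup) × 11/3 × 185 g/cup ≈ 1569 g
vegetable broth: (3 cup + 14 tbsp = 3.875 cup) × 11/3 × 240 mL/cup = 3410 mL
quinoa: 5 oz × 11/3 × 28.35 g/oz ≈ 520 g
basmati rice: (3 cup + 9 tbsp = 3.5625 cup) × 11/3 × 190 g/cup ≈ 2482 g
plain yogurt: 1.5 pint × 11/3 × 2 cup/pint × 240 mL/cup = 2640 mL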